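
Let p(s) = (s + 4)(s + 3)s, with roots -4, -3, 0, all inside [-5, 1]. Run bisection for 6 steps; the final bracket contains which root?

p(-2) = -4 < 0, so the root lies in [-2, 1]
p(-0.5) = -4.375 < 0, so the root lies in [-0.5, 1]
p(0.25) = 3.453125 > 0, so the root lies in [-0.5, 0.25]
p(-0.125) = -1.3926 < 0, so the root lies in [-0.125, 0.25]
p(0.0625) = 0.7776 > 0, so the root lies in [-0.125, 0.0625]
p(-0.03125) = -0.3682 < 0, so the root lies in [-0.03125, 0.0625]

0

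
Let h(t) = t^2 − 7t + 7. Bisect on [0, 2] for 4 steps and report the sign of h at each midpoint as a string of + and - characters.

m = 1, h(m) = 1 (+); new bracket [1, 2]
m = 1.5, h(m) = -1.25 (−); new bracket [1, 1.5]
m = 1.25, h(m) = -0.1875 (−); new bracket [1, 1.25]
m = 1.125, h(m) = 0.3906 (+); new bracket [1.125, 1.25]

+--+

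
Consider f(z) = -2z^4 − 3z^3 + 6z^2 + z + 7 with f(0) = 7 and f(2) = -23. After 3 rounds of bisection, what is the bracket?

m = 1, f(m) = 9 (+); new bracket [1, 2]
m = 1.5, f(m) = 1.75 (+); new bracket [1.5, 2]
m = 1.75, f(m) = -7.710938 (−); new bracket [1.5, 1.75]

[1.5, 1.75]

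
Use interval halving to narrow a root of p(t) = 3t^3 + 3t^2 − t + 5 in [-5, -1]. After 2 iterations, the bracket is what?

m = -3, p(m) = -46 (−); new bracket [-3, -1]
m = -2, p(m) = -5 (−); new bracket [-2, -1]

[-2, -1]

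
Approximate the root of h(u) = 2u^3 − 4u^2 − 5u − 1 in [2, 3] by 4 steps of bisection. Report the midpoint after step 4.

u = 2.5 gives h = -7.25, negative; keep [2.5, 3]
u = 2.75 gives h = -3.40625, negative; keep [2.75, 3]
u = 2.875 gives h = -0.910156, negative; keep [2.875, 3]
u = 2.9375 gives h = 0.4917, positive; keep [2.875, 2.9375]

2.9375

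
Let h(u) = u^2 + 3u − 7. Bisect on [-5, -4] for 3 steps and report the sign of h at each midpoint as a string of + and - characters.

-++

midpoint -4.5: h = -0.25 < 0 → [-5, -4.5]
midpoint -4.75: h = 1.3125 > 0 → [-4.75, -4.5]
midpoint -4.625: h = 0.515625 > 0 → [-4.625, -4.5]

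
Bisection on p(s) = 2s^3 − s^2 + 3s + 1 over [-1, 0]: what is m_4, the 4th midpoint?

p(-0.5) = -1 < 0, so the root lies in [-0.5, 0]
p(-0.25) = 0.15625 > 0, so the root lies in [-0.5, -0.25]
p(-0.375) = -0.371094 < 0, so the root lies in [-0.375, -0.25]
p(-0.3125) = -0.0962 < 0, so the root lies in [-0.3125, -0.25]

-0.3125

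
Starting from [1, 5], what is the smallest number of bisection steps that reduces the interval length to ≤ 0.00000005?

27

Width after n steps is 4/2^n. Need 2^n ≥ 4/0.00000005 = 80000000.
2^26 = 67108864 < 80000000 ≤ 2^27 = 134217728, so n = 27.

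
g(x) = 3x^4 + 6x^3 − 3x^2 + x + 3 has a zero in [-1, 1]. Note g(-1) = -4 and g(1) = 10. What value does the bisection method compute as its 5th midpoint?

g(0) = 3 > 0, so the root lies in [-1, 0]
g(-0.5) = 1.1875 > 0, so the root lies in [-1, -0.5]
g(-0.75) = -1.019531 < 0, so the root lies in [-0.75, -0.5]
g(-0.625) = 0.196 > 0, so the root lies in [-0.75, -0.625]
g(-0.6875) = -0.385 < 0, so the root lies in [-0.6875, -0.625]

-0.6875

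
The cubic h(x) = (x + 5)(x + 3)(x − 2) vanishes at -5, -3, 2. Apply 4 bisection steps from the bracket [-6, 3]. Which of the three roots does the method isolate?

h(-1.5) = -18.375 < 0, so the root lies in [-1.5, 3]
h(0.75) = -26.953125 < 0, so the root lies in [0.75, 3]
h(1.875) = -4.189453 < 0, so the root lies in [1.875, 3]
h(2.4375) = 17.6931 > 0, so the root lies in [1.875, 2.4375]

2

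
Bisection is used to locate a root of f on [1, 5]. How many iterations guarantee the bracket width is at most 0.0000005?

Width after n steps is 4/2^n. Need 2^n ≥ 4/0.0000005 = 8000000.
2^22 = 4194304 < 8000000 ≤ 2^23 = 8388608, so n = 23.

23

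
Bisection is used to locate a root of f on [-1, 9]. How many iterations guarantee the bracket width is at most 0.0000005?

Width after n steps is 10/2^n. Need 2^n ≥ 10/0.0000005 = 20000000.
2^24 = 16777216 < 20000000 ≤ 2^25 = 33554432, so n = 25.

25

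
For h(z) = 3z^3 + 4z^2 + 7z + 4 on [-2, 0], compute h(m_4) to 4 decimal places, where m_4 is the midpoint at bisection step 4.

midpoint -1: h = -2 < 0 → [-1, 0]
midpoint -0.5: h = 1.125 > 0 → [-1, -0.5]
midpoint -0.75: h = -0.265625 < 0 → [-0.75, -0.5]
midpoint -0.625: h = 0.4551 > 0 → [-0.75, -0.625]

0.4551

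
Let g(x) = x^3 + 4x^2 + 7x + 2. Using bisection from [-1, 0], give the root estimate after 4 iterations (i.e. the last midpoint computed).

-0.3125

g(-0.5) = -0.625 < 0, so the root lies in [-0.5, 0]
g(-0.25) = 0.484375 > 0, so the root lies in [-0.5, -0.25]
g(-0.375) = -0.115234 < 0, so the root lies in [-0.375, -0.25]
g(-0.3125) = 0.1726 > 0, so the root lies in [-0.375, -0.3125]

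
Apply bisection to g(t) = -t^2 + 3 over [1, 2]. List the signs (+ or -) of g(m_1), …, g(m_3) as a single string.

midpoint 1.5: g = 0.75 > 0 → [1.5, 2]
midpoint 1.75: g = -0.0625 < 0 → [1.5, 1.75]
midpoint 1.625: g = 0.359375 > 0 → [1.625, 1.75]

+-+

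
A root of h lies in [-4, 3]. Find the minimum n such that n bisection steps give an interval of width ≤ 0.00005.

Width after n steps is 7/2^n. Need 2^n ≥ 7/0.00005 = 140000.
2^17 = 131072 < 140000 ≤ 2^18 = 262144, so n = 18.

18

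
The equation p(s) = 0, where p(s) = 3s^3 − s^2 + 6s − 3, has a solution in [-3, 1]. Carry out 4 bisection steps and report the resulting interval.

s = -1 gives p = -13, negative; keep [-1, 1]
s = 0 gives p = -3, negative; keep [0, 1]
s = 0.5 gives p = 0.125, positive; keep [0, 0.5]
s = 0.25 gives p = -1.5156, negative; keep [0.25, 0.5]

[0.25, 0.5]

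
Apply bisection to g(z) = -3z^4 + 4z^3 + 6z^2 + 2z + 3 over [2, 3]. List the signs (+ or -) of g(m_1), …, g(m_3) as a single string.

g(2.5) = -9.1875 < 0, so the root lies in [2, 2.5]
g(2.25) = 6.550781 > 0, so the root lies in [2.25, 2.5]
g(2.375) = -0.270264 < 0, so the root lies in [2.25, 2.375]

-+-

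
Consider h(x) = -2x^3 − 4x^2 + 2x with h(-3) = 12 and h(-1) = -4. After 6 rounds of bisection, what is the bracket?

x = -2 gives h = -4, negative; keep [-3, -2]
x = -2.5 gives h = 1.25, positive; keep [-2.5, -2]
x = -2.25 gives h = -1.96875, negative; keep [-2.5, -2.25]
x = -2.375 gives h = -0.5195, negative; keep [-2.5, -2.375]
x = -2.4375 gives h = 0.3237, positive; keep [-2.4375, -2.375]
x = -2.40625 gives h = -0.1081, negative; keep [-2.4375, -2.40625]

[-2.4375, -2.40625]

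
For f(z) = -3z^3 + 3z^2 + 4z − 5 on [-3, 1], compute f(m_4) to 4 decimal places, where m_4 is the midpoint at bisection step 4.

f(-1) = -3 < 0, so the root lies in [-3, -1]
f(-2) = 23 > 0, so the root lies in [-2, -1]
f(-1.5) = 5.875 > 0, so the root lies in [-1.5, -1]
f(-1.25) = 0.5469 > 0, so the root lies in [-1.25, -1]

0.5469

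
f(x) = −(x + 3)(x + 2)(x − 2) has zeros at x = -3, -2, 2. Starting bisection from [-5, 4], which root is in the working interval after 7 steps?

2

midpoint -0.5: f = 9.375 > 0 → [-0.5, 4]
midpoint 1.75: f = 4.453125 > 0 → [1.75, 4]
midpoint 2.875: f = -25.060547 < 0 → [1.75, 2.875]
midpoint 2.3125: f = -7.1594 < 0 → [1.75, 2.3125]
midpoint 2.03125: f = -0.6338 < 0 → [1.75, 2.03125]
midpoint 1.890625: f = 2.0811 > 0 → [1.890625, 2.03125]
midpoint 1.9609375: f = 0.7676 > 0 → [1.9609375, 2.03125]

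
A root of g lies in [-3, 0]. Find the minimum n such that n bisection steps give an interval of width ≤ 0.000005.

20

Width after n steps is 3/2^n. Need 2^n ≥ 3/0.000005 = 600000.
2^19 = 524288 < 600000 ≤ 2^20 = 1048576, so n = 20.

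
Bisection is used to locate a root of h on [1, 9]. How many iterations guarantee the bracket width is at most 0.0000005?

Width after n steps is 8/2^n. Need 2^n ≥ 8/0.0000005 = 16000000.
2^23 = 8388608 < 16000000 ≤ 2^24 = 16777216, so n = 24.

24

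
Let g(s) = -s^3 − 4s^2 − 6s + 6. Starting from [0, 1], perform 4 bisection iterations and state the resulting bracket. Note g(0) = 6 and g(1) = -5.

[0.625, 0.6875]

g(0.5) = 1.875 > 0, so the root lies in [0.5, 1]
g(0.75) = -1.171875 < 0, so the root lies in [0.5, 0.75]
g(0.625) = 0.443359 > 0, so the root lies in [0.625, 0.75]
g(0.6875) = -0.3406 < 0, so the root lies in [0.625, 0.6875]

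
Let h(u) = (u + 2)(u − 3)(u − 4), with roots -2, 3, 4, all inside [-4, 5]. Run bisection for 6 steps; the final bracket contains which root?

-2

m = 0.5, h(m) = 21.875 (+); new bracket [-4, 0.5]
m = -1.75, h(m) = 6.828125 (+); new bracket [-4, -1.75]
m = -2.875, h(m) = -35.341797 (−); new bracket [-2.875, -1.75]
m = -2.3125, h(m) = -10.4797 (−); new bracket [-2.3125, -1.75]
m = -2.03125, h(m) = -0.9483 (−); new bracket [-2.03125, -1.75]
m = -1.890625, h(m) = 3.151 (+); new bracket [-2.03125, -1.890625]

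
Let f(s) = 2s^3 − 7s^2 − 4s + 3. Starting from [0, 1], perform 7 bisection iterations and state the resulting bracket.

s = 0.5 gives f = -0.5, negative; keep [0, 0.5]
s = 0.25 gives f = 1.59375, positive; keep [0.25, 0.5]
s = 0.375 gives f = 0.621094, positive; keep [0.375, 0.5]
s = 0.4375 gives f = 0.0776, positive; keep [0.4375, 0.5]
s = 0.46875 gives f = -0.2071, negative; keep [0.4375, 0.46875]
s = 0.453125 gives f = -0.0637, negative; keep [0.4375, 0.453125]
s = 0.4453125 gives f = 0.0072, positive; keep [0.4453125, 0.453125]

[0.4453125, 0.453125]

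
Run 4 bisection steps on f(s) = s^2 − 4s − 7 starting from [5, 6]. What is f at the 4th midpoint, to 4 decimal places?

f(5.5) = 1.25 > 0, so the root lies in [5, 5.5]
f(5.25) = -0.4375 < 0, so the root lies in [5.25, 5.5]
f(5.375) = 0.390625 > 0, so the root lies in [5.25, 5.375]
f(5.3125) = -0.0273 < 0, so the root lies in [5.3125, 5.375]

-0.0273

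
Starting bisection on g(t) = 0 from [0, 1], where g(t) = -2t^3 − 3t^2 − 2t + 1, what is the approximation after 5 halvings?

0.34375

t = 0.5 gives g = -1, negative; keep [0, 0.5]
t = 0.25 gives g = 0.28125, positive; keep [0.25, 0.5]
t = 0.375 gives g = -0.277344, negative; keep [0.25, 0.375]
t = 0.3125 gives g = 0.021, positive; keep [0.3125, 0.375]
t = 0.34375 gives g = -0.1232, negative; keep [0.3125, 0.34375]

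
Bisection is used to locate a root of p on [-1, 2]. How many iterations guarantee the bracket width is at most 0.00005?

16

Width after n steps is 3/2^n. Need 2^n ≥ 3/0.00005 = 60000.
2^15 = 32768 < 60000 ≤ 2^16 = 65536, so n = 16.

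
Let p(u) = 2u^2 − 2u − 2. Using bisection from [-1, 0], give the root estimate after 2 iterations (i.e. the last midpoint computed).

p(-0.5) = -0.5 < 0, so the root lies in [-1, -0.5]
p(-0.75) = 0.625 > 0, so the root lies in [-0.75, -0.5]

-0.75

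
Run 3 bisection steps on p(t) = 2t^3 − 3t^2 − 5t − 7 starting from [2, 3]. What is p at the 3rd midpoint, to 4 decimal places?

1.3555

t = 2.5 gives p = -7, negative; keep [2.5, 3]
t = 2.75 gives p = -1.84375, negative; keep [2.75, 3]
t = 2.875 gives p = 1.355469, positive; keep [2.75, 2.875]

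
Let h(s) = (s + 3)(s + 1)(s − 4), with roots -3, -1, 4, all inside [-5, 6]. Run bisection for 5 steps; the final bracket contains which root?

h(0.5) = -18.375 < 0, so the root lies in [0.5, 6]
h(3.25) = -19.921875 < 0, so the root lies in [3.25, 6]
h(4.625) = 26.806641 > 0, so the root lies in [3.25, 4.625]
h(3.9375) = -2.1409 < 0, so the root lies in [3.9375, 4.625]
h(4.28125) = 10.8152 > 0, so the root lies in [3.9375, 4.28125]

4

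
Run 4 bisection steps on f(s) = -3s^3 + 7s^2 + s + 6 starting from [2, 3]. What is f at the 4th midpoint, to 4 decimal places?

midpoint 2.5: f = 5.375 > 0 → [2.5, 3]
midpoint 2.75: f = -0.703125 < 0 → [2.5, 2.75]
midpoint 2.625: f = 2.595703 > 0 → [2.625, 2.75]
midpoint 2.6875: f = 1.0134 > 0 → [2.6875, 2.75]

1.0134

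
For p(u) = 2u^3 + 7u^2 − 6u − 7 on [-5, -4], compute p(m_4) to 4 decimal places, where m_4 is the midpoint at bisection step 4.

-1.1919

m = -4.5, p(m) = -20.5 (−); new bracket [-4.5, -4]
m = -4.25, p(m) = -8.59375 (−); new bracket [-4.25, -4]
m = -4.125, p(m) = -3.519531 (−); new bracket [-4.125, -4]
m = -4.0625, p(m) = -1.1919 (−); new bracket [-4.0625, -4]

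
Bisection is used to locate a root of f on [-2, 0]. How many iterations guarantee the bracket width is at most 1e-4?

15

Width after n steps is 2/2^n. Need 2^n ≥ 2/1e-4 = 20000.
2^14 = 16384 < 20000 ≤ 2^15 = 32768, so n = 15.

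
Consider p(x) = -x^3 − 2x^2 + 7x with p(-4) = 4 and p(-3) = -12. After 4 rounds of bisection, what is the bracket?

[-3.875, -3.8125]

midpoint -3.5: p = -6.125 < 0 → [-4, -3.5]
midpoint -3.75: p = -1.640625 < 0 → [-4, -3.75]
midpoint -3.875: p = 1.029297 > 0 → [-3.875, -3.75]
midpoint -3.8125: p = -0.3425 < 0 → [-3.875, -3.8125]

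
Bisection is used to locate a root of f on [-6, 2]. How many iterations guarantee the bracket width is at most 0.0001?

17

Width after n steps is 8/2^n. Need 2^n ≥ 8/0.0001 = 80000.
2^16 = 65536 < 80000 ≤ 2^17 = 131072, so n = 17.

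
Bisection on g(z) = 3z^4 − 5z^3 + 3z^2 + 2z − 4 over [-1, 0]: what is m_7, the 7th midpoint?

-0.7890625

g(-0.5) = -3.4375 < 0, so the root lies in [-1, -0.5]
g(-0.75) = -0.753906 < 0, so the root lies in [-1, -0.75]
g(-0.875) = 1.655029 > 0, so the root lies in [-0.875, -0.75]
g(-0.8125) = 0.3448 > 0, so the root lies in [-0.8125, -0.75]
g(-0.78125) = -0.2297 < 0, so the root lies in [-0.8125, -0.78125]
g(-0.796875) = 0.0511 > 0, so the root lies in [-0.796875, -0.78125]
g(-0.7890625) = -0.0909 < 0, so the root lies in [-0.796875, -0.7890625]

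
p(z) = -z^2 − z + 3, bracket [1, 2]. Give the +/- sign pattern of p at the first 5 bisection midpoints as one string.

p(1.5) = -0.75 < 0, so the root lies in [1, 1.5]
p(1.25) = 0.1875 > 0, so the root lies in [1.25, 1.5]
p(1.375) = -0.265625 < 0, so the root lies in [1.25, 1.375]
p(1.3125) = -0.0352 < 0, so the root lies in [1.25, 1.3125]
p(1.28125) = 0.0771 > 0, so the root lies in [1.28125, 1.3125]

-+--+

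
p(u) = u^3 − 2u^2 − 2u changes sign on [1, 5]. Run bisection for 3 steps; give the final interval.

m = 3, p(m) = 3 (+); new bracket [1, 3]
m = 2, p(m) = -4 (−); new bracket [2, 3]
m = 2.5, p(m) = -1.875 (−); new bracket [2.5, 3]

[2.5, 3]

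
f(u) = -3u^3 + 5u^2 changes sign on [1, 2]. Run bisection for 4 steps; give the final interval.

[1.625, 1.6875]

f(1.5) = 1.125 > 0, so the root lies in [1.5, 2]
f(1.75) = -0.765625 < 0, so the root lies in [1.5, 1.75]
f(1.625) = 0.330078 > 0, so the root lies in [1.625, 1.75]
f(1.6875) = -0.178 < 0, so the root lies in [1.625, 1.6875]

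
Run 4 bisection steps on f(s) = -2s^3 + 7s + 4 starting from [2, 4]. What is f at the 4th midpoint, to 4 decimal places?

-0.3164

midpoint 3: f = -29 < 0 → [2, 3]
midpoint 2.5: f = -9.75 < 0 → [2, 2.5]
midpoint 2.25: f = -3.03125 < 0 → [2, 2.25]
midpoint 2.125: f = -0.3164 < 0 → [2, 2.125]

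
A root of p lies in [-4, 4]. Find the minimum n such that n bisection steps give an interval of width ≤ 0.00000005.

28

Width after n steps is 8/2^n. Need 2^n ≥ 8/0.00000005 = 160000000.
2^27 = 134217728 < 160000000 ≤ 2^28 = 268435456, so n = 28.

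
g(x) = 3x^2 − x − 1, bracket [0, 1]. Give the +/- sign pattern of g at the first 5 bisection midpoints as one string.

midpoint 0.5: g = -0.75 < 0 → [0.5, 1]
midpoint 0.75: g = -0.0625 < 0 → [0.75, 1]
midpoint 0.875: g = 0.421875 > 0 → [0.75, 0.875]
midpoint 0.8125: g = 0.168 > 0 → [0.75, 0.8125]
midpoint 0.78125: g = 0.0498 > 0 → [0.75, 0.78125]

--+++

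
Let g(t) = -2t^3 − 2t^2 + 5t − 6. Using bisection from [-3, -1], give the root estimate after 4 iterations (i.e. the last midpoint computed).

-2.375

m = -2, g(m) = -8 (−); new bracket [-3, -2]
m = -2.5, g(m) = 0.25 (+); new bracket [-2.5, -2]
m = -2.25, g(m) = -4.59375 (−); new bracket [-2.5, -2.25]
m = -2.375, g(m) = -2.3633 (−); new bracket [-2.5, -2.375]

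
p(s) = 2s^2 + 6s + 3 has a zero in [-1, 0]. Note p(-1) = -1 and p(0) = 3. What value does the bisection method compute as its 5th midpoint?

-0.65625

m = -0.5, p(m) = 0.5 (+); new bracket [-1, -0.5]
m = -0.75, p(m) = -0.375 (−); new bracket [-0.75, -0.5]
m = -0.625, p(m) = 0.03125 (+); new bracket [-0.75, -0.625]
m = -0.6875, p(m) = -0.1797 (−); new bracket [-0.6875, -0.625]
m = -0.65625, p(m) = -0.0762 (−); new bracket [-0.65625, -0.625]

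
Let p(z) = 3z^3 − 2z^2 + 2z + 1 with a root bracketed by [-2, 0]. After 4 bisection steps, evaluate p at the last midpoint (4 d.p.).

-0.1895

z = -1 gives p = -6, negative; keep [-1, 0]
z = -0.5 gives p = -0.875, negative; keep [-0.5, 0]
z = -0.25 gives p = 0.328125, positive; keep [-0.5, -0.25]
z = -0.375 gives p = -0.1895, negative; keep [-0.375, -0.25]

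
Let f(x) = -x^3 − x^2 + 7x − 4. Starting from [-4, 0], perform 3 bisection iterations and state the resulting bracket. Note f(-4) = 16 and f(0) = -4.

[-3.5, -3]

x = -2 gives f = -14, negative; keep [-4, -2]
x = -3 gives f = -7, negative; keep [-4, -3]
x = -3.5 gives f = 2.125, positive; keep [-3.5, -3]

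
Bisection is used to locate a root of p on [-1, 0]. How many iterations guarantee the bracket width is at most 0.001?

10

Width after n steps is 1/2^n. Need 2^n ≥ 1/0.001 = 1000.
2^9 = 512 < 1000 ≤ 2^10 = 1024, so n = 10.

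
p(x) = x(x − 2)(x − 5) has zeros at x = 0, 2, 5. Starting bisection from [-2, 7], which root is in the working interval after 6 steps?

5

p(2.5) = -3.125 < 0, so the root lies in [2.5, 7]
p(4.75) = -3.265625 < 0, so the root lies in [4.75, 7]
p(5.875) = 19.919922 > 0, so the root lies in [4.75, 5.875]
p(5.3125) = 5.4993 > 0, so the root lies in [4.75, 5.3125]
p(5.03125) = 0.4766 > 0, so the root lies in [4.75, 5.03125]
p(4.890625) = -1.5462 < 0, so the root lies in [4.890625, 5.03125]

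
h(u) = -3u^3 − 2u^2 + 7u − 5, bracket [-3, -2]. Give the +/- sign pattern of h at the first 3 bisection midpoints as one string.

++-

h(-2.5) = 11.875 > 0, so the root lies in [-2.5, -2]
h(-2.25) = 3.296875 > 0, so the root lies in [-2.25, -2]
h(-2.125) = -0.119141 < 0, so the root lies in [-2.25, -2.125]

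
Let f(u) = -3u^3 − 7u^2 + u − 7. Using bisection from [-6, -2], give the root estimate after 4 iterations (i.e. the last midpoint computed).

f(-4) = 69 > 0, so the root lies in [-4, -2]
f(-3) = 8 > 0, so the root lies in [-3, -2]
f(-2.5) = -6.375 < 0, so the root lies in [-3, -2.5]
f(-2.75) = -0.2969 < 0, so the root lies in [-3, -2.75]

-2.75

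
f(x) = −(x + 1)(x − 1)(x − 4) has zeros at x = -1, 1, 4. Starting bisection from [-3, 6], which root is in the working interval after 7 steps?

4

x = 1.5 gives f = 3.125, positive; keep [1.5, 6]
x = 3.75 gives f = 3.265625, positive; keep [3.75, 6]
x = 4.875 gives f = -19.919922, negative; keep [3.75, 4.875]
x = 4.3125 gives f = -5.4993, negative; keep [3.75, 4.3125]
x = 4.03125 gives f = -0.4766, negative; keep [3.75, 4.03125]
x = 3.890625 gives f = 1.5462, positive; keep [3.890625, 4.03125]
x = 3.9609375 gives f = 0.5738, positive; keep [3.9609375, 4.03125]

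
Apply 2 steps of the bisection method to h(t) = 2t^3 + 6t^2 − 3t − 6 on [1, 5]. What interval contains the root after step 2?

t = 3 gives h = 93, positive; keep [1, 3]
t = 2 gives h = 28, positive; keep [1, 2]

[1, 2]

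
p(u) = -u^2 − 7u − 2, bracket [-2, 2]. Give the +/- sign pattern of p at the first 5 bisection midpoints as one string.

-++-+

p(0) = -2 < 0, so the root lies in [-2, 0]
p(-1) = 4 > 0, so the root lies in [-1, 0]
p(-0.5) = 1.25 > 0, so the root lies in [-0.5, 0]
p(-0.25) = -0.3125 < 0, so the root lies in [-0.5, -0.25]
p(-0.375) = 0.4844 > 0, so the root lies in [-0.375, -0.25]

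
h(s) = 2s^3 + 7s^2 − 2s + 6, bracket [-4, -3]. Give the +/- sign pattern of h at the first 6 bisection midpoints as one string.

++++--

s = -3.5 gives h = 13, positive; keep [-4, -3.5]
s = -3.75 gives h = 6.46875, positive; keep [-4, -3.75]
s = -3.875 gives h = 2.488281, positive; keep [-4, -3.875]
s = -3.9375 gives h = 0.3091, positive; keep [-4, -3.9375]
s = -3.96875 gives h = -0.829, negative; keep [-3.96875, -3.9375]
s = -3.953125 gives h = -0.2559, negative; keep [-3.953125, -3.9375]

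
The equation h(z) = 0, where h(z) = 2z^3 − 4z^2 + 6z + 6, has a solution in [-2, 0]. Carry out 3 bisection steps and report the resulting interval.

h(-1) = -6 < 0, so the root lies in [-1, 0]
h(-0.5) = 1.75 > 0, so the root lies in [-1, -0.5]
h(-0.75) = -1.59375 < 0, so the root lies in [-0.75, -0.5]

[-0.75, -0.5]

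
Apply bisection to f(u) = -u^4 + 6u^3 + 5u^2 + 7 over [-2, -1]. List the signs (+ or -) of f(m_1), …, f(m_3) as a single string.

-+-

midpoint -1.5: f = -7.0625 < 0 → [-1.5, -1]
midpoint -1.25: f = 0.652344 > 0 → [-1.5, -1.25]
midpoint -1.375: f = -2.718994 < 0 → [-1.375, -1.25]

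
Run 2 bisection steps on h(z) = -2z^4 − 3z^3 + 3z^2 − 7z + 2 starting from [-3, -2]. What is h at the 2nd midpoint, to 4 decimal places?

-8.0547

z = -2.5 gives h = 7, positive; keep [-3, -2.5]
z = -2.75 gives h = -8.054688, negative; keep [-2.75, -2.5]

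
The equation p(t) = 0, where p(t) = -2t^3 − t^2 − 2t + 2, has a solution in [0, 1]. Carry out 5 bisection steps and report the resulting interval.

[0.59375, 0.625]

m = 0.5, p(m) = 0.5 (+); new bracket [0.5, 1]
m = 0.75, p(m) = -0.90625 (−); new bracket [0.5, 0.75]
m = 0.625, p(m) = -0.128906 (−); new bracket [0.5, 0.625]
m = 0.5625, p(m) = 0.2026 (+); new bracket [0.5625, 0.625]
m = 0.59375, p(m) = 0.0413 (+); new bracket [0.59375, 0.625]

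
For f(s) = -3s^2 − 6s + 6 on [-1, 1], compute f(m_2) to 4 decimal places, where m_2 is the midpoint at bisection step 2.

m = 0, f(m) = 6 (+); new bracket [0, 1]
m = 0.5, f(m) = 2.25 (+); new bracket [0.5, 1]

2.2500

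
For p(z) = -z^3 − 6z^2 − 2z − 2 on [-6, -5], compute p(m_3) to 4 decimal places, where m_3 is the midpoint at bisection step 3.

-2.6152

midpoint -5.5: p = -6.125 < 0 → [-6, -5.5]
midpoint -5.75: p = 1.234375 > 0 → [-5.75, -5.5]
midpoint -5.625: p = -2.615234 < 0 → [-5.75, -5.625]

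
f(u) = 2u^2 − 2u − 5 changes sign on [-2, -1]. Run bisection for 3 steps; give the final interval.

[-1.25, -1.125]

u = -1.5 gives f = 2.5, positive; keep [-1.5, -1]
u = -1.25 gives f = 0.625, positive; keep [-1.25, -1]
u = -1.125 gives f = -0.21875, negative; keep [-1.25, -1.125]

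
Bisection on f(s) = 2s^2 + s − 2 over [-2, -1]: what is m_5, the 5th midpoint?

-1.28125

midpoint -1.5: f = 1 > 0 → [-1.5, -1]
midpoint -1.25: f = -0.125 < 0 → [-1.5, -1.25]
midpoint -1.375: f = 0.40625 > 0 → [-1.375, -1.25]
midpoint -1.3125: f = 0.1328 > 0 → [-1.3125, -1.25]
midpoint -1.28125: f = 0.002 > 0 → [-1.28125, -1.25]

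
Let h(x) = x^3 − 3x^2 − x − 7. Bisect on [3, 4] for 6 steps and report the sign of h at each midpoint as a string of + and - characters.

x = 3.5 gives h = -4.375, negative; keep [3.5, 4]
x = 3.75 gives h = -0.203125, negative; keep [3.75, 4]
x = 3.875 gives h = 2.263672, positive; keep [3.75, 3.875]
x = 3.8125 gives h = 0.9973, positive; keep [3.75, 3.8125]
x = 3.78125 gives h = 0.3889, positive; keep [3.75, 3.78125]
x = 3.765625 gives h = 0.0909, positive; keep [3.75, 3.765625]

--++++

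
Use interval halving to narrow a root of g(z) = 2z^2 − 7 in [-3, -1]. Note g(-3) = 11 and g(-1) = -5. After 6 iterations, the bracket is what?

m = -2, g(m) = 1 (+); new bracket [-2, -1]
m = -1.5, g(m) = -2.5 (−); new bracket [-2, -1.5]
m = -1.75, g(m) = -0.875 (−); new bracket [-2, -1.75]
m = -1.875, g(m) = 0.0312 (+); new bracket [-1.875, -1.75]
m = -1.8125, g(m) = -0.4297 (−); new bracket [-1.875, -1.8125]
m = -1.84375, g(m) = -0.2012 (−); new bracket [-1.875, -1.84375]

[-1.875, -1.84375]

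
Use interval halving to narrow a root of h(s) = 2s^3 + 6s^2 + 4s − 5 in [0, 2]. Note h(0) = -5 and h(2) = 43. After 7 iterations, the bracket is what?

[0.59375, 0.609375]

s = 1 gives h = 7, positive; keep [0, 1]
s = 0.5 gives h = -1.25, negative; keep [0.5, 1]
s = 0.75 gives h = 2.21875, positive; keep [0.5, 0.75]
s = 0.625 gives h = 0.332, positive; keep [0.5, 0.625]
s = 0.5625 gives h = -0.4956, negative; keep [0.5625, 0.625]
s = 0.59375 gives h = -0.0911, negative; keep [0.59375, 0.625]
s = 0.609375 gives h = 0.1181, positive; keep [0.59375, 0.609375]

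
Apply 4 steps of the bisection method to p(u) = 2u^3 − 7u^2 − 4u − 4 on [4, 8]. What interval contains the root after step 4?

m = 6, p(m) = 152 (+); new bracket [4, 6]
m = 5, p(m) = 51 (+); new bracket [4, 5]
m = 4.5, p(m) = 18.5 (+); new bracket [4, 4.5]
m = 4.25, p(m) = 6.0938 (+); new bracket [4, 4.25]

[4, 4.25]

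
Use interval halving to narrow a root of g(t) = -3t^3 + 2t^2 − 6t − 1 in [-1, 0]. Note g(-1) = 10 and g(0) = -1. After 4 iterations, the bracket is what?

[-0.1875, -0.125]

m = -0.5, g(m) = 2.875 (+); new bracket [-0.5, 0]
m = -0.25, g(m) = 0.671875 (+); new bracket [-0.25, 0]
m = -0.125, g(m) = -0.212891 (−); new bracket [-0.25, -0.125]
m = -0.1875, g(m) = 0.2151 (+); new bracket [-0.1875, -0.125]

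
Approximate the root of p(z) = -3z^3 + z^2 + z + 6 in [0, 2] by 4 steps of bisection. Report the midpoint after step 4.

1.375

z = 1 gives p = 5, positive; keep [1, 2]
z = 1.5 gives p = -0.375, negative; keep [1, 1.5]
z = 1.25 gives p = 2.953125, positive; keep [1.25, 1.5]
z = 1.375 gives p = 1.4668, positive; keep [1.375, 1.5]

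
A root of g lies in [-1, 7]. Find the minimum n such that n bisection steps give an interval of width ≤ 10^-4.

Width after n steps is 8/2^n. Need 2^n ≥ 8/10^-4 = 80000.
2^16 = 65536 < 80000 ≤ 2^17 = 131072, so n = 17.

17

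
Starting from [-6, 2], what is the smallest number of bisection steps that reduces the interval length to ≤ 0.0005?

14

Width after n steps is 8/2^n. Need 2^n ≥ 8/0.0005 = 16000.
2^13 = 8192 < 16000 ≤ 2^14 = 16384, so n = 14.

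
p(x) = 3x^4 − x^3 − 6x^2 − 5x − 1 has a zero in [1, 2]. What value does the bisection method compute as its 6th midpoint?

1.890625

midpoint 1.5: p = -10.1875 < 0 → [1.5, 2]
midpoint 1.75: p = -5.347656 < 0 → [1.75, 2]
midpoint 1.875: p = -0.981689 < 0 → [1.875, 2]
midpoint 1.9375: p = 1.7913 > 0 → [1.875, 1.9375]
midpoint 1.90625: p = 0.3524 > 0 → [1.875, 1.90625]
midpoint 1.890625: p = -0.3275 < 0 → [1.890625, 1.90625]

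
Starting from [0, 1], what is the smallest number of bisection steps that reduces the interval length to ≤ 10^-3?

10

Width after n steps is 1/2^n. Need 2^n ≥ 1/10^-3 = 1000.
2^9 = 512 < 1000 ≤ 2^10 = 1024, so n = 10.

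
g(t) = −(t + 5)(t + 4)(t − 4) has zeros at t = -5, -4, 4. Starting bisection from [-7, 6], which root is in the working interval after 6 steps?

4

m = -0.5, g(m) = 70.875 (+); new bracket [-0.5, 6]
m = 2.75, g(m) = 65.390625 (+); new bracket [2.75, 6]
m = 4.375, g(m) = -29.443359 (−); new bracket [2.75, 4.375]
m = 3.5625, g(m) = 28.3298 (+); new bracket [3.5625, 4.375]
m = 3.96875, g(m) = 2.2334 (+); new bracket [3.96875, 4.375]
m = 4.171875, g(m) = -12.8823 (−); new bracket [3.96875, 4.171875]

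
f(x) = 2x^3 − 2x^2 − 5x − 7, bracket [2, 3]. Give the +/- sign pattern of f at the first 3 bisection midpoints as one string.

-++

m = 2.5, f(m) = -0.75 (−); new bracket [2.5, 3]
m = 2.75, f(m) = 5.71875 (+); new bracket [2.5, 2.75]
m = 2.625, f(m) = 2.269531 (+); new bracket [2.5, 2.625]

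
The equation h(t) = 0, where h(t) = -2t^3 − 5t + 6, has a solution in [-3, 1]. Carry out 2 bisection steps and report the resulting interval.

[0, 1]

t = -1 gives h = 13, positive; keep [-1, 1]
t = 0 gives h = 6, positive; keep [0, 1]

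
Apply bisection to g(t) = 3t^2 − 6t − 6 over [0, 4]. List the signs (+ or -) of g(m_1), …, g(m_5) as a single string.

-+-+-

t = 2 gives g = -6, negative; keep [2, 4]
t = 3 gives g = 3, positive; keep [2, 3]
t = 2.5 gives g = -2.25, negative; keep [2.5, 3]
t = 2.75 gives g = 0.1875, positive; keep [2.5, 2.75]
t = 2.625 gives g = -1.0781, negative; keep [2.625, 2.75]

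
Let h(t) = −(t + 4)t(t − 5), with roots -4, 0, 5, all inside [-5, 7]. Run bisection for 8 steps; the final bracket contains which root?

5

m = 1, h(m) = 20 (+); new bracket [1, 7]
m = 4, h(m) = 32 (+); new bracket [4, 7]
m = 5.5, h(m) = -26.125 (−); new bracket [4, 5.5]
m = 4.75, h(m) = 10.3906 (+); new bracket [4.75, 5.5]
m = 5.125, h(m) = -5.8457 (−); new bracket [4.75, 5.125]
m = 4.9375, h(m) = 2.7581 (+); new bracket [4.9375, 5.125]
m = 5.03125, h(m) = -1.42 (−); new bracket [4.9375, 5.03125]
m = 4.984375, h(m) = 0.6997 (+); new bracket [4.984375, 5.03125]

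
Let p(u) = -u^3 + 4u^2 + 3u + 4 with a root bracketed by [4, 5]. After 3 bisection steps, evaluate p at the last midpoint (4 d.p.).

-2.1699

m = 4.5, p(m) = 7.375 (+); new bracket [4.5, 5]
m = 4.75, p(m) = 1.328125 (+); new bracket [4.75, 5]
m = 4.875, p(m) = -2.169922 (−); new bracket [4.75, 4.875]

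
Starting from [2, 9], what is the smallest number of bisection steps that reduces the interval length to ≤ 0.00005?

18

Width after n steps is 7/2^n. Need 2^n ≥ 7/0.00005 = 140000.
2^17 = 131072 < 140000 ≤ 2^18 = 262144, so n = 18.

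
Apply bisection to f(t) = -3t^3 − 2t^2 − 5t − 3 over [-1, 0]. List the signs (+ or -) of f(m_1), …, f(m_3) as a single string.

-++

m = -0.5, f(m) = -0.625 (−); new bracket [-1, -0.5]
m = -0.75, f(m) = 0.890625 (+); new bracket [-0.75, -0.5]
m = -0.625, f(m) = 0.076172 (+); new bracket [-0.625, -0.5]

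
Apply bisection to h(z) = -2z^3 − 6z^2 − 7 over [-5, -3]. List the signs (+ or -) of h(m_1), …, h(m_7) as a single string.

z = -4 gives h = 25, positive; keep [-4, -3]
z = -3.5 gives h = 5.25, positive; keep [-3.5, -3]
z = -3.25 gives h = -1.71875, negative; keep [-3.5, -3.25]
z = -3.375 gives h = 1.543, positive; keep [-3.375, -3.25]
z = -3.3125 gives h = -0.1421, negative; keep [-3.375, -3.3125]
z = -3.34375 gives h = 0.6867, positive; keep [-3.34375, -3.3125]
z = -3.328125 gives h = 0.2689, positive; keep [-3.328125, -3.3125]

++-+-++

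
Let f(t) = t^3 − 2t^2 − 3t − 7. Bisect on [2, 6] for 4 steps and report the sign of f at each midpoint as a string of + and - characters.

f(4) = 13 > 0, so the root lies in [2, 4]
f(3) = -7 < 0, so the root lies in [3, 4]
f(3.5) = 0.875 > 0, so the root lies in [3, 3.5]
f(3.25) = -3.5469 < 0, so the root lies in [3.25, 3.5]

+-+-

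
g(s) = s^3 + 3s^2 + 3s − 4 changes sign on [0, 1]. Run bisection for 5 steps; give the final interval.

[0.6875, 0.71875]

midpoint 0.5: g = -1.625 < 0 → [0.5, 1]
midpoint 0.75: g = 0.359375 > 0 → [0.5, 0.75]
midpoint 0.625: g = -0.708984 < 0 → [0.625, 0.75]
midpoint 0.6875: g = -0.1946 < 0 → [0.6875, 0.75]
midpoint 0.71875: g = 0.0774 > 0 → [0.6875, 0.71875]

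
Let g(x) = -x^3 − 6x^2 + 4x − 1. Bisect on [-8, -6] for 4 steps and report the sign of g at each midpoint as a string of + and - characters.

+-+-

g(-7) = 20 > 0, so the root lies in [-7, -6]
g(-6.5) = -5.875 < 0, so the root lies in [-7, -6.5]
g(-6.75) = 6.171875 > 0, so the root lies in [-6.75, -6.5]
g(-6.625) = -0.0684 < 0, so the root lies in [-6.75, -6.625]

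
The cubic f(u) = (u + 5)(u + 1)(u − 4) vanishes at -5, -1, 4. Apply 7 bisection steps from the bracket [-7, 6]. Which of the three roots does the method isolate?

4

f(-0.5) = -10.125 < 0, so the root lies in [-0.5, 6]
f(2.75) = -36.328125 < 0, so the root lies in [2.75, 6]
f(4.375) = 18.896484 > 0, so the root lies in [2.75, 4.375]
f(3.5625) = -17.0916 < 0, so the root lies in [3.5625, 4.375]
f(3.96875) = -1.3926 < 0, so the root lies in [3.96875, 4.375]
f(4.171875) = 8.153 > 0, so the root lies in [3.96875, 4.171875]
f(4.0703125) = 3.2336 > 0, so the root lies in [3.96875, 4.0703125]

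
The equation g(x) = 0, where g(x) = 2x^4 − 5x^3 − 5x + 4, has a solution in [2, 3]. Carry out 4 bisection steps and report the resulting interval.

x = 2.5 gives g = -8.5, negative; keep [2.5, 3]
x = 2.75 gives g = 0.648438, positive; keep [2.5, 2.75]
x = 2.625 gives g = -4.603027, negative; keep [2.625, 2.75]
x = 2.6875 gives g = -2.1584, negative; keep [2.6875, 2.75]

[2.6875, 2.75]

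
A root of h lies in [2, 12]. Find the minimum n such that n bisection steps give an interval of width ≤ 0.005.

Width after n steps is 10/2^n. Need 2^n ≥ 10/0.005 = 2000.
2^10 = 1024 < 2000 ≤ 2^11 = 2048, so n = 11.

11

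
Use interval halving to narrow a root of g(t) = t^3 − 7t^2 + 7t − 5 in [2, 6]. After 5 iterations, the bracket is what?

[5.875, 6]

m = 4, g(m) = -25 (−); new bracket [4, 6]
m = 5, g(m) = -20 (−); new bracket [5, 6]
m = 5.5, g(m) = -11.875 (−); new bracket [5.5, 6]
m = 5.75, g(m) = -6.0781 (−); new bracket [5.75, 6]
m = 5.875, g(m) = -2.7051 (−); new bracket [5.875, 6]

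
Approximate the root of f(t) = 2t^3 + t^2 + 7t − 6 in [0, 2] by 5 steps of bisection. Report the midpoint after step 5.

0.6875

t = 1 gives f = 4, positive; keep [0, 1]
t = 0.5 gives f = -2, negative; keep [0.5, 1]
t = 0.75 gives f = 0.65625, positive; keep [0.5, 0.75]
t = 0.625 gives f = -0.7461, negative; keep [0.625, 0.75]
t = 0.6875 gives f = -0.0649, negative; keep [0.6875, 0.75]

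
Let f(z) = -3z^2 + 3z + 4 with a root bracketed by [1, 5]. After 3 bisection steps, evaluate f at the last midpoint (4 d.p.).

midpoint 3: f = -14 < 0 → [1, 3]
midpoint 2: f = -2 < 0 → [1, 2]
midpoint 1.5: f = 1.75 > 0 → [1.5, 2]

1.7500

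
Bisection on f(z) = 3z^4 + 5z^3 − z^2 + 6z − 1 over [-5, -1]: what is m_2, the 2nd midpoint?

f(-3) = 80 > 0, so the root lies in [-3, -1]
f(-2) = -9 < 0, so the root lies in [-3, -2]

-2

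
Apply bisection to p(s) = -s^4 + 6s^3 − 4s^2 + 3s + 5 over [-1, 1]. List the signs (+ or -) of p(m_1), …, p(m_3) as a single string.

midpoint 0: p = 5 > 0 → [-1, 0]
midpoint -0.5: p = 1.6875 > 0 → [-1, -0.5]
midpoint -0.75: p = -2.347656 < 0 → [-0.75, -0.5]

++-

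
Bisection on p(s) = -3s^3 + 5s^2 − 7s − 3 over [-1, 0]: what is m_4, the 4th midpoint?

m = -0.5, p(m) = 2.125 (+); new bracket [-0.5, 0]
m = -0.25, p(m) = -0.890625 (−); new bracket [-0.5, -0.25]
m = -0.375, p(m) = 0.486328 (+); new bracket [-0.375, -0.25]
m = -0.3125, p(m) = -0.2327 (−); new bracket [-0.375, -0.3125]

-0.3125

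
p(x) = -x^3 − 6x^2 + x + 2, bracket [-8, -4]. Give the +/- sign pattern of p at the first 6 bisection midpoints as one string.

-++++-

p(-6) = -4 < 0, so the root lies in [-8, -6]
p(-7) = 44 > 0, so the root lies in [-7, -6]
p(-6.5) = 16.625 > 0, so the root lies in [-6.5, -6]
p(-6.25) = 5.5156 > 0, so the root lies in [-6.25, -6]
p(-6.125) = 0.5645 > 0, so the root lies in [-6.125, -6]
p(-6.0625) = -1.7654 < 0, so the root lies in [-6.125, -6.0625]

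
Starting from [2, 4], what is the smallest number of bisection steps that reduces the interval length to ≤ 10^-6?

21

Width after n steps is 2/2^n. Need 2^n ≥ 2/10^-6 = 2000000.
2^20 = 1048576 < 2000000 ≤ 2^21 = 2097152, so n = 21.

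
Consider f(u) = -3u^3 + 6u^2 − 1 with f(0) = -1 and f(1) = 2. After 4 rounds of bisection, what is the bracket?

m = 0.5, f(m) = 0.125 (+); new bracket [0, 0.5]
m = 0.25, f(m) = -0.671875 (−); new bracket [0.25, 0.5]
m = 0.375, f(m) = -0.314453 (−); new bracket [0.375, 0.5]
m = 0.4375, f(m) = -0.1028 (−); new bracket [0.4375, 0.5]

[0.4375, 0.5]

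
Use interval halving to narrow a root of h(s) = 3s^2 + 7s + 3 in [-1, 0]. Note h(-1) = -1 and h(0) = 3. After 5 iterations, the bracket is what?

[-0.59375, -0.5625]

m = -0.5, h(m) = 0.25 (+); new bracket [-1, -0.5]
m = -0.75, h(m) = -0.5625 (−); new bracket [-0.75, -0.5]
m = -0.625, h(m) = -0.203125 (−); new bracket [-0.625, -0.5]
m = -0.5625, h(m) = 0.0117 (+); new bracket [-0.625, -0.5625]
m = -0.59375, h(m) = -0.0986 (−); new bracket [-0.59375, -0.5625]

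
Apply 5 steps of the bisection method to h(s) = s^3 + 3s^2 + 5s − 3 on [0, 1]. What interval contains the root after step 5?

h(0.5) = 0.375 > 0, so the root lies in [0, 0.5]
h(0.25) = -1.546875 < 0, so the root lies in [0.25, 0.5]
h(0.375) = -0.650391 < 0, so the root lies in [0.375, 0.5]
h(0.4375) = -0.1545 < 0, so the root lies in [0.4375, 0.5]
h(0.46875) = 0.1059 > 0, so the root lies in [0.4375, 0.46875]

[0.4375, 0.46875]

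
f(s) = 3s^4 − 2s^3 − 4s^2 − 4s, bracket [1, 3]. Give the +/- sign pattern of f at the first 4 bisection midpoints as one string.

+--+

midpoint 2: f = 8 > 0 → [1, 2]
midpoint 1.5: f = -6.5625 < 0 → [1.5, 2]
midpoint 1.75: f = -1.832031 < 0 → [1.75, 2]
midpoint 1.875: f = 2.3328 > 0 → [1.75, 1.875]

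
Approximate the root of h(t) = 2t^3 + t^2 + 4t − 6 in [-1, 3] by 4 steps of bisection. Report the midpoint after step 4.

midpoint 1: h = 1 > 0 → [-1, 1]
midpoint 0: h = -6 < 0 → [0, 1]
midpoint 0.5: h = -3.5 < 0 → [0.5, 1]
midpoint 0.75: h = -1.5938 < 0 → [0.75, 1]

0.75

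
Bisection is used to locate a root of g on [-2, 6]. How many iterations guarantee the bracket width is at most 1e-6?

23

Width after n steps is 8/2^n. Need 2^n ≥ 8/1e-6 = 8000000.
2^22 = 4194304 < 8000000 ≤ 2^23 = 8388608, so n = 23.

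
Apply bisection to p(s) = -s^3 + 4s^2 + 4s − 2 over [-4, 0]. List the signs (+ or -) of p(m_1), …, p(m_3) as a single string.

+-+

midpoint -2: p = 14 > 0 → [-2, 0]
midpoint -1: p = -1 < 0 → [-2, -1]
midpoint -1.5: p = 4.375 > 0 → [-1.5, -1]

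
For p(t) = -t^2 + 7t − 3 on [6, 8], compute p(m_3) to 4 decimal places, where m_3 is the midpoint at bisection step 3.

t = 7 gives p = -3, negative; keep [6, 7]
t = 6.5 gives p = 0.25, positive; keep [6.5, 7]
t = 6.75 gives p = -1.3125, negative; keep [6.5, 6.75]

-1.3125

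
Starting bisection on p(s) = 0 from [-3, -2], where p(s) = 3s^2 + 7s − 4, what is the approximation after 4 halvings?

-2.8125

midpoint -2.5: p = -2.75 < 0 → [-3, -2.5]
midpoint -2.75: p = -0.5625 < 0 → [-3, -2.75]
midpoint -2.875: p = 0.671875 > 0 → [-2.875, -2.75]
midpoint -2.8125: p = 0.043 > 0 → [-2.8125, -2.75]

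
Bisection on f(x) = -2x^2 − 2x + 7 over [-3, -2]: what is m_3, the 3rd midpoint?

x = -2.5 gives f = -0.5, negative; keep [-2.5, -2]
x = -2.25 gives f = 1.375, positive; keep [-2.5, -2.25]
x = -2.375 gives f = 0.46875, positive; keep [-2.5, -2.375]

-2.375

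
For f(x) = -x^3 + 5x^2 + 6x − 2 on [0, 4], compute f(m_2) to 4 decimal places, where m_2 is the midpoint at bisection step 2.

8.0000

f(2) = 22 > 0, so the root lies in [0, 2]
f(1) = 8 > 0, so the root lies in [0, 1]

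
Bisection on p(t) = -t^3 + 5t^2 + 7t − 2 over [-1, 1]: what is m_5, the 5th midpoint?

m = 0, p(m) = -2 (−); new bracket [0, 1]
m = 0.5, p(m) = 2.625 (+); new bracket [0, 0.5]
m = 0.25, p(m) = 0.046875 (+); new bracket [0, 0.25]
m = 0.125, p(m) = -1.0488 (−); new bracket [0.125, 0.25]
m = 0.1875, p(m) = -0.5183 (−); new bracket [0.1875, 0.25]

0.1875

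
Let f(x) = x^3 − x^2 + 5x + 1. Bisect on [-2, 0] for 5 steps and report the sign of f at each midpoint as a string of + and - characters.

x = -1 gives f = -6, negative; keep [-1, 0]
x = -0.5 gives f = -1.875, negative; keep [-0.5, 0]
x = -0.25 gives f = -0.328125, negative; keep [-0.25, 0]
x = -0.125 gives f = 0.3574, positive; keep [-0.25, -0.125]
x = -0.1875 gives f = 0.0208, positive; keep [-0.25, -0.1875]

---++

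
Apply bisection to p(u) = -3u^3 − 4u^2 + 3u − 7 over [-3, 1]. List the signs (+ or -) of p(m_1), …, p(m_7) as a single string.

--++---

p(-1) = -11 < 0, so the root lies in [-3, -1]
p(-2) = -5 < 0, so the root lies in [-3, -2]
p(-2.5) = 7.375 > 0, so the root lies in [-2.5, -2]
p(-2.25) = 0.1719 > 0, so the root lies in [-2.25, -2]
p(-2.125) = -2.6504 < 0, so the root lies in [-2.25, -2.125]
p(-2.1875) = -1.3005 < 0, so the root lies in [-2.25, -2.1875]
p(-2.21875) = -0.5799 < 0, so the root lies in [-2.25, -2.21875]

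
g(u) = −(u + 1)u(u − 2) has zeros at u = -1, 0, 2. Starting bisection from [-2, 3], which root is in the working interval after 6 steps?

g(0.5) = 1.125 > 0, so the root lies in [0.5, 3]
g(1.75) = 1.203125 > 0, so the root lies in [1.75, 3]
g(2.375) = -3.005859 < 0, so the root lies in [1.75, 2.375]
g(2.0625) = -0.3948 < 0, so the root lies in [1.75, 2.0625]
g(1.90625) = 0.5194 > 0, so the root lies in [1.90625, 2.0625]
g(1.984375) = 0.0925 > 0, so the root lies in [1.984375, 2.0625]

2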